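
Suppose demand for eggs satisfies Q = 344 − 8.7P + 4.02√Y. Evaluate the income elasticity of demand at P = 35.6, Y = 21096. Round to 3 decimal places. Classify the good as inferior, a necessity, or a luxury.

0.472 (necessity)

At P = 35.6, Y = 21096: Q = 618.163.
Holding P constant, ∂Q/∂Y = 4.02/(2√Y) = 0.0138387.
η_Y = (∂Q/∂Y)·(Y/Q) = 0.0138387 × (21096/618.163) = 0.472.
Since 0 < η < 1, this is a necessity.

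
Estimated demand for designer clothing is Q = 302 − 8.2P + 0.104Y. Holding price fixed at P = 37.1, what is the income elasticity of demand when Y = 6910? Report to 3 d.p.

1.003

At P = 37.1, Y = 6910: Q = 716.420.
Holding P constant, ∂Q/∂Y = 0.104.
η_Y = (∂Q/∂Y)·(Y/Q) = 0.104 × (6910/716.420) = 1.003.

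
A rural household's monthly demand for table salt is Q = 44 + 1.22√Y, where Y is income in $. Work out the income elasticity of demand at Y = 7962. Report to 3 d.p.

0.356

At Y = 7962: Q = 152.861.
dQ/dY = 1.22/(2√Y) = 0.00683626 at this income.
η = (dQ/dY)·(Y/Q) = 0.00683626 × (7962/152.861) = 0.356.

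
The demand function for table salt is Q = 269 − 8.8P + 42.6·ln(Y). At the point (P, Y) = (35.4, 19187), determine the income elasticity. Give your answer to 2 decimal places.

At P = 35.4, Y = 19187: Q = 377.601.
Holding P constant, ∂Q/∂Y = 42.6/Y = 0.00222025.
η_Y = (∂Q/∂Y)·(Y/Q) = 0.00222025 × (19187/377.601) = 0.11.

0.11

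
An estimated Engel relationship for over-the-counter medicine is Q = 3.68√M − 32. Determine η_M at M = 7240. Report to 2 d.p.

At M = 7240: Q = 281.125.
dQ/dM = 3.68/(2√M) = 0.0216246 at this income.
η = (dQ/dM)·(M/Q) = 0.0216246 × (7240/281.125) = 0.56.

0.56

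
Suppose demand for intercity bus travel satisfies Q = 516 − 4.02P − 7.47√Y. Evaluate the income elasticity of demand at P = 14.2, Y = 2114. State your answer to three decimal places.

-1.487

At P = 14.2, Y = 2114: Q = 115.458.
Holding P constant, ∂Q/∂Y = -7.47/(2√Y) = -0.0812341.
η_Y = (∂Q/∂Y)·(Y/Q) = -0.0812341 × (2114/115.458) = -1.487.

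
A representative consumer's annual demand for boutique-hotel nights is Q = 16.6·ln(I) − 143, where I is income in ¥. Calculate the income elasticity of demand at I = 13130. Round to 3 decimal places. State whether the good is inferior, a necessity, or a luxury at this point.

1.152 (luxury)

At I = 13130: Q = 14.412.
dQ/dI = 16.6/I = 0.00126428 at this income.
η = (dQ/dI)·(I/Q) = 0.00126428 × (13130/14.412) = 1.152.
Since η > 1, the good is a luxury.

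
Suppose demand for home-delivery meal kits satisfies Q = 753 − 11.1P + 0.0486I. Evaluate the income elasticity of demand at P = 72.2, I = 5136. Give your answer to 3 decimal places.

1.241

At P = 72.2, I = 5136: Q = 201.190.
Holding P constant, ∂Q/∂I = 0.0486.
η_I = (∂Q/∂I)·(I/Q) = 0.0486 × (5136/201.190) = 1.241.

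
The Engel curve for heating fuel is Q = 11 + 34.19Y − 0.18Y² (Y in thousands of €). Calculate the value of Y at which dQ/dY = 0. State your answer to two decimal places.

94.97

dQ/dY = 34.19 − 0.36Y.
The good is inferior where dQ/dY < 0. Setting dQ/dY = 0 gives Y = 34.19 / 0.36 = 94.97.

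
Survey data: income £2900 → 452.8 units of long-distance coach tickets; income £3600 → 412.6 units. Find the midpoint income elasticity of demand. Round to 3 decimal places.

ΔQ = 412.6 − 452.8 = -40.2; midpoint Q̄ = (452.8 + 412.6)/2 = 432.7.
ΔI = 3600 − 2900 = 700; midpoint Ī = (2900 + 3600)/2 = 3250.
η = (ΔQ/Q̄) ÷ (ΔI/Ī) = (-40.2/432.7) ÷ (700/3250) = -0.431.

-0.431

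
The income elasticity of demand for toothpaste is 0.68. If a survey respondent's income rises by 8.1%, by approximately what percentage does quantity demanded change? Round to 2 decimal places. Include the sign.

%ΔQ ≈ η × %ΔI = 0.68 × 8.1% = 5.51%.

5.51%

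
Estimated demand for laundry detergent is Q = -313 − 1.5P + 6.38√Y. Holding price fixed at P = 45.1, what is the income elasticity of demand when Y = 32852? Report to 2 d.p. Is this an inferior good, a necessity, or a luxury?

0.75 (necessity)

At P = 45.1, Y = 32852: Q = 775.733.
Holding P constant, ∂Q/∂Y = 6.38/(2√Y) = 0.0175999.
η_Y = (∂Q/∂Y)·(Y/Q) = 0.0175999 × (32852/775.733) = 0.75.
Since 0 < η < 1, this is a necessity.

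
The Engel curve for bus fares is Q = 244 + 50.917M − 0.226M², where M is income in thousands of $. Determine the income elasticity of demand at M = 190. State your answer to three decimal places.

-3.775

At M = 190: Q = 1759.6300.
dQ/dM = 50.917 − 0.452M = -34.96300.
η = (dQ/dM)·(M/Q) = -34.96300 × (190/1759.6300) = -3.775.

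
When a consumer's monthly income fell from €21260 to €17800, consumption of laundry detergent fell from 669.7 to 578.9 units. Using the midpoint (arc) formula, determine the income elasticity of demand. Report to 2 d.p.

0.82

ΔQ = 578.9 − 669.7 = -90.8; midpoint Q̄ = (669.7 + 578.9)/2 = 624.3.
ΔI = 17800 − 21260 = -3460; midpoint Ī = (21260 + 17800)/2 = 19530.
η = (ΔQ/Q̄) ÷ (ΔI/Ī) = (-90.8/624.3) ÷ (-3460/19530) = 0.82.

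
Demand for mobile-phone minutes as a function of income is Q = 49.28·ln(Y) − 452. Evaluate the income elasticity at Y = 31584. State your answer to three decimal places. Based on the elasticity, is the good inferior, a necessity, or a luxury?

0.842 (necessity)

At Y = 31584: Q = 58.561.
dQ/dY = 49.28/Y = 0.00156028 at this income.
η = (dQ/dY)·(Y/Q) = 0.00156028 × (31584/58.561) = 0.842.
Since 0 < η < 1, the good is a necessity.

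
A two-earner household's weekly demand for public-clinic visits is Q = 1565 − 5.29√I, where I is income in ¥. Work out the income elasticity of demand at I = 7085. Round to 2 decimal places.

At I = 7085: Q = 1119.728.
dQ/dI = -5.29/(2√I) = -0.0314236 at this income.
η = (dQ/dI)·(I/Q) = -0.0314236 × (7085/1119.728) = -0.20.

-0.20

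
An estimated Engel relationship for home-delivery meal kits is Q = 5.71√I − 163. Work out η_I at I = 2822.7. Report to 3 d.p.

1.081

At I = 2822.7: Q = 140.367.
dQ/dI = 5.71/(2√I) = 0.053737 at this income.
η = (dQ/dI)·(I/Q) = 0.053737 × (2822.7/140.367) = 1.081.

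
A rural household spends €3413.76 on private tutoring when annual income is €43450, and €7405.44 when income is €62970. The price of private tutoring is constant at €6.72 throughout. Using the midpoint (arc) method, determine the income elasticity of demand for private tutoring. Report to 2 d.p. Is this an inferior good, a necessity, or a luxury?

2.01 (luxury)

With a constant price, Q₁ = 3413.76/6.72 = 508.000 and Q₂ = 7405.44/6.72 = 1102.000 (equivalently, work directly with expenditure since P cancels).
Midpoint %ΔQ = (7405.44 − 3413.76)/5409.60 = 0.73789; midpoint %ΔI = (62970 − 43450)/53210 = 0.36685.
η = 0.73789 / 0.36685 = 2.01.
η > 1 ⇒ luxury.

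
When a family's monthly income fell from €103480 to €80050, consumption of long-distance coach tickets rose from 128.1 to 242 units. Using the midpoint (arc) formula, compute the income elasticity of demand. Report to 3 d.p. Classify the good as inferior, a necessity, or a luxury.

-2.411 (inferior good)

ΔQ = 242 − 128.1 = 113.9; midpoint Q̄ = (128.1 + 242)/2 = 185.05.
ΔI = 80050 − 103480 = -23430; midpoint Ī = (103480 + 80050)/2 = 91765.
η = (ΔQ/Q̄) ÷ (ΔI/Ī) = (113.9/185.05) ÷ (-23430/91765) = -2.411.
η < 0 ⇒ inferior good.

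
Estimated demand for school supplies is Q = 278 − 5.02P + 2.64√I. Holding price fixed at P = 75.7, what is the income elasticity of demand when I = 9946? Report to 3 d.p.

At P = 75.7, I = 9946: Q = 161.272.
Holding P constant, ∂Q/∂I = 2.64/(2√I) = 0.0132358.
η_I = (∂Q/∂I)·(I/Q) = 0.0132358 × (9946/161.272) = 0.816.

0.816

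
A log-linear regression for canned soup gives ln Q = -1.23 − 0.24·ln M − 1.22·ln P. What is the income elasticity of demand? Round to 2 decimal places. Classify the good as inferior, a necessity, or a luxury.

In a log-linear demand, the coefficient on ln M is the income elasticity.
So η = -0.24.
η < 0 ⇒ inferior good.

-0.24 (inferior good)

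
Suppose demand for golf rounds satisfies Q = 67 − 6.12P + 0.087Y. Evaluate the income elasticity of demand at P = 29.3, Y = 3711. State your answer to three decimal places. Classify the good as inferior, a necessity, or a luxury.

At P = 29.3, Y = 3711: Q = 210.541.
Holding P constant, ∂Q/∂Y = 0.087.
η_Y = (∂Q/∂Y)·(Y/Q) = 0.087 × (3711/210.541) = 1.533.
Since η > 1, this is a luxury.

1.533 (luxury)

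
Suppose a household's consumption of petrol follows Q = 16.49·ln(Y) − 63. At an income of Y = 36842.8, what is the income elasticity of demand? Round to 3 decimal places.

0.149

At Y = 36842.8: Q = 110.383.
dQ/dY = 16.49/Y = 0.000447577 at this income.
η = (dQ/dY)·(Y/Q) = 0.000447577 × (36842.8/110.383) = 0.149.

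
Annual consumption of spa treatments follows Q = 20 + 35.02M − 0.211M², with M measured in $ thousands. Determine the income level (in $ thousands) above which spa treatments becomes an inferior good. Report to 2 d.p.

dQ/dM = 35.02 − 0.422M.
The good is inferior where dQ/dM < 0. Setting dQ/dM = 0 gives M = 35.02 / 0.422 = 82.99.

82.99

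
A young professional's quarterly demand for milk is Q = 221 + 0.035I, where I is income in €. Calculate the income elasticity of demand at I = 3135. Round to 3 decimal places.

0.332

At I = 3135: Q = 330.725.
dQ/dI = 0.035.
η = (dQ/dI)·(I/Q) = 0.035 × (3135/330.725) = 0.332.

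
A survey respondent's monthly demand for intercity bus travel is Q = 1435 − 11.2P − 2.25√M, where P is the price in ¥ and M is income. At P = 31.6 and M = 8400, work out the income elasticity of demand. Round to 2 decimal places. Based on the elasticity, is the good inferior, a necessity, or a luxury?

At P = 31.6, M = 8400: Q = 874.864.
Holding P constant, ∂Q/∂M = -2.25/(2√M) = -0.0122748.
η_M = (∂Q/∂M)·(M/Q) = -0.0122748 × (8400/874.864) = -0.12.
Since η < 0, this is an inferior good.

-0.12 (inferior good)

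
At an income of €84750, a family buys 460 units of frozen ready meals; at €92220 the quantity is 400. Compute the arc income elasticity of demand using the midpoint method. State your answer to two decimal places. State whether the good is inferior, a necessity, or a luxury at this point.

ΔQ = 400 − 460 = -60; midpoint Q̄ = (460 + 400)/2 = 430.
ΔI = 92220 − 84750 = 7470; midpoint Ī = (84750 + 92220)/2 = 88485.
η = (ΔQ/Q̄) ÷ (ΔI/Ī) = (-60/430) ÷ (7470/88485) = -1.65.
η < 0 ⇒ inferior good.

-1.65 (inferior good)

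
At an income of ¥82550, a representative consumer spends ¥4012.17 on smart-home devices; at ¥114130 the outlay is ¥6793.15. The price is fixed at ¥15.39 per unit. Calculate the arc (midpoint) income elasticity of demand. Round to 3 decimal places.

1.603

With a constant price, Q₁ = 4012.17/15.39 = 260.700 and Q₂ = 6793.15/15.39 = 441.400 (equivalently, work directly with expenditure since P cancels).
Midpoint %ΔQ = (6793.15 − 4012.17)/5402.66 = 0.51474; midpoint %ΔI = (114130 − 82550)/98340 = 0.32113.
η = 0.51474 / 0.32113 = 1.603.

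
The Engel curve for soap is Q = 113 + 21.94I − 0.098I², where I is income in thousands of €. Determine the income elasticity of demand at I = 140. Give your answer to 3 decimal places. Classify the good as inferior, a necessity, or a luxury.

At I = 140: Q = 1263.8000.
dQ/dI = 21.94 − 0.196I = -5.50000.
η = (dQ/dI)·(I/Q) = -5.50000 × (140/1263.8000) = -0.609.
η < 0 ⇒ inferior good.

-0.609 (inferior good)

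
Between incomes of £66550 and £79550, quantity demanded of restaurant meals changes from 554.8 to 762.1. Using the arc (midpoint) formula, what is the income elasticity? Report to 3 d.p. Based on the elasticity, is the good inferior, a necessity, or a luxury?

1.769 (luxury)

ΔQ = 762.1 − 554.8 = 207.3; midpoint Q̄ = (554.8 + 762.1)/2 = 658.45.
ΔI = 79550 − 66550 = 13000; midpoint Ī = (66550 + 79550)/2 = 73050.
η = (ΔQ/Q̄) ÷ (ΔI/Ī) = (207.3/658.45) ÷ (13000/73050) = 1.769.
η > 1 ⇒ luxury.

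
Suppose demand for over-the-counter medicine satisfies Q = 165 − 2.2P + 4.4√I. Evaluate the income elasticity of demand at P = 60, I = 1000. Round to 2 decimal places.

0.40

At P = 60, I = 1000: Q = 172.140.
Holding P constant, ∂Q/∂I = 4.4/(2√I) = 0.0695701.
η_I = (∂Q/∂I)·(I/Q) = 0.0695701 × (1000/172.140) = 0.40.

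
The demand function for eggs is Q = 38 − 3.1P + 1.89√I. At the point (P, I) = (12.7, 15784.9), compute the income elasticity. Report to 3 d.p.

At P = 12.7, I = 15784.9: Q = 236.086.
Holding P constant, ∂Q/∂I = 1.89/(2√I) = 0.00752161.
η_I = (∂Q/∂I)·(I/Q) = 0.00752161 × (15784.9/236.086) = 0.503.

0.503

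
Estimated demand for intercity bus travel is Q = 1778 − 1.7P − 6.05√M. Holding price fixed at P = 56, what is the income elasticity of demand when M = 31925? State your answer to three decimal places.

At P = 56, M = 31925: Q = 601.812.
Holding P constant, ∂Q/∂M = -6.05/(2√M) = -0.0169301.
η_M = (∂Q/∂M)·(M/Q) = -0.0169301 × (31925/601.812) = -0.898.

-0.898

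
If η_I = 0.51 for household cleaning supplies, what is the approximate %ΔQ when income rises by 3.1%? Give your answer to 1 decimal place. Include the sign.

1.6%

%ΔQ ≈ η × %ΔI = 0.51 × 3.1% = 1.6%.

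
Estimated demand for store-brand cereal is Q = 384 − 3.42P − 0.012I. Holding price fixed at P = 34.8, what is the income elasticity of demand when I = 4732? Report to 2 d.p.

At P = 34.8, I = 4732: Q = 208.200.
Holding P constant, ∂Q/∂I = −0.012.
η_I = (∂Q/∂I)·(I/Q) = -0.012 × (4732/208.200) = -0.27.

-0.27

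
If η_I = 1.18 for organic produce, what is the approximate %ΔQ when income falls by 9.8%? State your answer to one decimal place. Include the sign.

-11.6%

%ΔQ ≈ η × %ΔI = 1.18 × (-9.8%) = -11.6%.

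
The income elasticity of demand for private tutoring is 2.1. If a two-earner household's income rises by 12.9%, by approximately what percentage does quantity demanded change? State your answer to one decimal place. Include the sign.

%ΔQ ≈ η × %ΔI = 2.1 × 12.9% = 27.1%.

27.1%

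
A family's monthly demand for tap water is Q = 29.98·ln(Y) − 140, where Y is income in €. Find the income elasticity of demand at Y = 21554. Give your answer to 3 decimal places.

At Y = 21554: Q = 159.150.
dQ/dY = 29.98/Y = 0.00139093 at this income.
η = (dQ/dY)·(Y/Q) = 0.00139093 × (21554/159.150) = 0.188.

0.188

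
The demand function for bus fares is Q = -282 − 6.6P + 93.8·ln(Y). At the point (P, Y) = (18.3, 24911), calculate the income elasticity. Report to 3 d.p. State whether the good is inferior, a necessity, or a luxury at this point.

At P = 18.3, Y = 24911: Q = 546.763.
Holding P constant, ∂Q/∂Y = 93.8/Y = 0.0037654.
η_Y = (∂Q/∂Y)·(Y/Q) = 0.0037654 × (24911/546.763) = 0.172.
Since 0 < η < 1, this is a necessity.

0.172 (necessity)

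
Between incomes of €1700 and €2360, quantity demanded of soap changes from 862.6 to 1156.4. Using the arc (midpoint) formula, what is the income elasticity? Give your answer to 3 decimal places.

0.895

ΔQ = 1156.4 − 862.6 = 293.8; midpoint Q̄ = (862.6 + 1156.4)/2 = 1009.5.
ΔI = 2360 − 1700 = 660; midpoint Ī = (1700 + 2360)/2 = 2030.
η = (ΔQ/Q̄) ÷ (ΔI/Ī) = (293.8/1009.5) ÷ (660/2030) = 0.895.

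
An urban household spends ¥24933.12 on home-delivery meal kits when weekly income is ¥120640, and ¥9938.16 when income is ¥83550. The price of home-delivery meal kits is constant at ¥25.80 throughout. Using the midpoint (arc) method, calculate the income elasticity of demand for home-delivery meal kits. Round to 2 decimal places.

With a constant price, Q₁ = 24933.12/25.80 = 966.400 and Q₂ = 9938.16/25.80 = 385.200 (equivalently, work directly with expenditure since P cancels).
Midpoint %ΔQ = (9938.16 − 24933.12)/17435.64 = -0.86002; midpoint %ΔI = (83550 − 120640)/102095 = -0.36329.
η = -0.86002 / -0.36329 = 2.37.

2.37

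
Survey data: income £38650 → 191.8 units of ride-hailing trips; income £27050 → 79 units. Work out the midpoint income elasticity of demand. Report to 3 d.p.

2.359

ΔQ = 79 − 191.8 = -112.8; midpoint Q̄ = (191.8 + 79)/2 = 135.4.
ΔI = 27050 − 38650 = -11600; midpoint Ī = (38650 + 27050)/2 = 32850.
η = (ΔQ/Q̄) ÷ (ΔI/Ī) = (-112.8/135.4) ÷ (-11600/32850) = 2.359.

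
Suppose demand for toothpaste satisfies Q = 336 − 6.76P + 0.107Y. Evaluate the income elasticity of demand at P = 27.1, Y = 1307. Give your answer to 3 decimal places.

0.478

At P = 27.1, Y = 1307: Q = 292.653.
Holding P constant, ∂Q/∂Y = 0.107.
η_Y = (∂Q/∂Y)·(Y/Q) = 0.107 × (1307/292.653) = 0.478.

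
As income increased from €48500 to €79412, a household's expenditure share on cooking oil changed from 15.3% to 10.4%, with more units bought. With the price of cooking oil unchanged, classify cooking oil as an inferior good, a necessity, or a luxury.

Quantity rises but the budget share falls as income rises, so 0 < η < 1.

necessity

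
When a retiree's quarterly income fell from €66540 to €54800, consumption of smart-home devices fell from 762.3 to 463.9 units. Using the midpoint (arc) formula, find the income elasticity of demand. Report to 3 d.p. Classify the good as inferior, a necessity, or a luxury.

ΔQ = 463.9 − 762.3 = -298.4; midpoint Q̄ = (762.3 + 463.9)/2 = 613.1.
ΔI = 54800 − 66540 = -11740; midpoint Ī = (66540 + 54800)/2 = 60670.
η = (ΔQ/Q̄) ÷ (ΔI/Ī) = (-298.4/613.1) ÷ (-11740/60670) = 2.515.
η > 1 ⇒ luxury.

2.515 (luxury)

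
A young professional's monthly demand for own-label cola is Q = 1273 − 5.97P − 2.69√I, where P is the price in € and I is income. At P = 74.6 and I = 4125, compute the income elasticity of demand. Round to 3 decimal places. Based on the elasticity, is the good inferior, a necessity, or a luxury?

-0.132 (inferior good)

At P = 74.6, I = 4125: Q = 654.870.
Holding P constant, ∂Q/∂I = -2.69/(2√I) = -0.0209416.
η_I = (∂Q/∂I)·(I/Q) = -0.0209416 × (4125/654.870) = -0.132.
Since η < 0, this is an inferior good.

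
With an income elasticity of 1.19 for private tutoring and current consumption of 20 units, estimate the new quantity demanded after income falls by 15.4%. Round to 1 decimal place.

%ΔQ ≈ η × %ΔI = 1.19 × (-15.4%) = -18.326%.
New Q ≈ 20 × (1 − 0.18326) = 16.3.

16.3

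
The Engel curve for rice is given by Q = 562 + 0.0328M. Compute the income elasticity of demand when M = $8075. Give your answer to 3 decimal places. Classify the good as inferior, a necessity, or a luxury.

0.320 (necessity)

At M = 8075: Q = 826.860.
dQ/dM = 0.0328.
η = (dQ/dM)·(M/Q) = 0.0328 × (8075/826.860) = 0.320.
Since 0 < η < 1, the good is a necessity.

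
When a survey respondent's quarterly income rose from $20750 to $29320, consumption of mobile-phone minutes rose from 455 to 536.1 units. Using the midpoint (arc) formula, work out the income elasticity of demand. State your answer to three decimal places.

ΔQ = 536.1 − 455 = 81.1; midpoint Q̄ = (455 + 536.1)/2 = 495.55.
ΔI = 29320 − 20750 = 8570; midpoint Ī = (20750 + 29320)/2 = 25035.
η = (ΔQ/Q̄) ÷ (ΔI/Ī) = (81.1/495.55) ÷ (8570/25035) = 0.478.

0.478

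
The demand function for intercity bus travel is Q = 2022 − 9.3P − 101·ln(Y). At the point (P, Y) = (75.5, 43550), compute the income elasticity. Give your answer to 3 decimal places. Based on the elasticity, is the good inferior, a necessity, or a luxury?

At P = 75.5, Y = 43550: Q = 241.002.
Holding P constant, ∂Q/∂Y = -101/Y = -0.00231917.
η_Y = (∂Q/∂Y)·(Y/Q) = -0.00231917 × (43550/241.002) = -0.419.
Since η < 0, this is an inferior good.

-0.419 (inferior good)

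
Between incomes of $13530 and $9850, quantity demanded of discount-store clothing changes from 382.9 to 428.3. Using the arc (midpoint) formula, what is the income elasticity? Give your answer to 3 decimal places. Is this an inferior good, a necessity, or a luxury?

ΔQ = 428.3 − 382.9 = 45.4; midpoint Q̄ = (382.9 + 428.3)/2 = 405.6.
ΔI = 9850 − 13530 = -3680; midpoint Ī = (13530 + 9850)/2 = 11690.
η = (ΔQ/Q̄) ÷ (ΔI/Ī) = (45.4/405.6) ÷ (-3680/11690) = -0.356.
η < 0 ⇒ inferior good.

-0.356 (inferior good)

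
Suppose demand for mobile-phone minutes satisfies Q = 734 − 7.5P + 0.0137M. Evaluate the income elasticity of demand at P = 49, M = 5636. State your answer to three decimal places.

0.174

At P = 49, M = 5636: Q = 443.713.
Holding P constant, ∂Q/∂M = 0.0137.
η_M = (∂Q/∂M)·(M/Q) = 0.0137 × (5636/443.713) = 0.174.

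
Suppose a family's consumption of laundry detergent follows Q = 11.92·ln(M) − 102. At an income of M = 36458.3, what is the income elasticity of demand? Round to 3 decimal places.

At M = 36458.3: Q = 23.207.
dQ/dM = 11.92/M = 0.000326949 at this income.
η = (dQ/dM)·(M/Q) = 0.000326949 × (36458.3/23.207) = 0.514.

0.514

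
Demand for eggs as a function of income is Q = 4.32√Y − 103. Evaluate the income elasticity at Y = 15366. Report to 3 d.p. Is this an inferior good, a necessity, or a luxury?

At Y = 15366: Q = 432.506.
dQ/dY = 4.32/(2√Y) = 0.017425 at this income.
η = (dQ/dY)·(Y/Q) = 0.017425 × (15366/432.506) = 0.619.
Since 0 < η < 1, the good is a necessity.

0.619 (necessity)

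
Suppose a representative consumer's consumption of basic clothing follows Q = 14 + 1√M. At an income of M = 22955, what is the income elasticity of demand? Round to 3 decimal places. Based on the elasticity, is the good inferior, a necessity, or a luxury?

0.458 (necessity)

At M = 22955: Q = 165.509.
dQ/dM = 1/(2√M) = 0.00330013 at this income.
η = (dQ/dM)·(M/Q) = 0.00330013 × (22955/165.509) = 0.458.
Since 0 < η < 1, the good is a necessity.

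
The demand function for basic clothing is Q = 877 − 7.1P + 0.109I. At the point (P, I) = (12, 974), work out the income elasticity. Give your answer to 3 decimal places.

0.118

At P = 12, I = 974: Q = 897.966.
Holding P constant, ∂Q/∂I = 0.109.
η_I = (∂Q/∂I)·(I/Q) = 0.109 × (974/897.966) = 0.118.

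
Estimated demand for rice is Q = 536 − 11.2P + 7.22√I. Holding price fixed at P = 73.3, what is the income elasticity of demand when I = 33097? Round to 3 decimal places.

0.639

At P = 73.3, I = 33097: Q = 1028.544.
Holding P constant, ∂Q/∂I = 7.22/(2√I) = 0.0198433.
η_I = (∂Q/∂I)·(I/Q) = 0.0198433 × (33097/1028.544) = 0.639.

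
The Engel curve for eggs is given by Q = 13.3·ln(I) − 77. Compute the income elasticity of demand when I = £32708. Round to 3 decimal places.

At I = 32708: Q = 61.258.
dQ/dI = 13.3/I = 0.000406628 at this income.
η = (dQ/dI)·(I/Q) = 0.000406628 × (32708/61.258) = 0.217.

0.217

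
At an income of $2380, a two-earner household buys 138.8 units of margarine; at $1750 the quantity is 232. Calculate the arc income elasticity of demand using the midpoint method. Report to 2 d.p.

-1.65

ΔQ = 232 − 138.8 = 93.2; midpoint Q̄ = (138.8 + 232)/2 = 185.4.
ΔI = 1750 − 2380 = -630; midpoint Ī = (2380 + 1750)/2 = 2065.
η = (ΔQ/Q̄) ÷ (ΔI/Ī) = (93.2/185.4) ÷ (-630/2065) = -1.65.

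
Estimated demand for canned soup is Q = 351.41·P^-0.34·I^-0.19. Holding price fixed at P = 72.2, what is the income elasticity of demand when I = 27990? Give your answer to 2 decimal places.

For a multiplicative demand Q = A·P^α·I^β, the income elasticity is β everywhere.
Here β = -0.19, so η = -0.19.

-0.19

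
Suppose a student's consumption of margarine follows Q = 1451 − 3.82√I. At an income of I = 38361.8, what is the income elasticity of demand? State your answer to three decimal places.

-0.532

At I = 38361.8: Q = 702.808.
dQ/dI = -3.82/(2√I) = -0.00975178 at this income.
η = (dQ/dI)·(I/Q) = -0.00975178 × (38361.8/702.808) = -0.532.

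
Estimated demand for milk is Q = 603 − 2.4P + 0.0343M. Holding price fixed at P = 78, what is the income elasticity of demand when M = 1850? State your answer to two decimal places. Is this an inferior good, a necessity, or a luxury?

At P = 78, M = 1850: Q = 479.255.
Holding P constant, ∂Q/∂M = 0.0343.
η_M = (∂Q/∂M)·(M/Q) = 0.0343 × (1850/479.255) = 0.13.
Since 0 < η < 1, this is a necessity.

0.13 (necessity)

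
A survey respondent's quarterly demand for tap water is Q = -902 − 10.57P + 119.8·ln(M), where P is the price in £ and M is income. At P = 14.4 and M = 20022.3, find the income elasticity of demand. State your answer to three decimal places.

0.905

At P = 14.4, M = 20022.3: Q = 132.363.
Holding P constant, ∂Q/∂M = 119.8/M = 0.00598333.
η_M = (∂Q/∂M)·(M/Q) = 0.00598333 × (20022.3/132.363) = 0.905.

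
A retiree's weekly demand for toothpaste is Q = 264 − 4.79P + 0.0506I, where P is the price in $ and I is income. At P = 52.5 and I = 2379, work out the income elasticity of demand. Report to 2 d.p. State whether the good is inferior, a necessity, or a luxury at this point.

0.91 (necessity)

At P = 52.5, I = 2379: Q = 132.902.
Holding P constant, ∂Q/∂I = 0.0506.
η_I = (∂Q/∂I)·(I/Q) = 0.0506 × (2379/132.902) = 0.91.
Since 0 < η < 1, this is a necessity.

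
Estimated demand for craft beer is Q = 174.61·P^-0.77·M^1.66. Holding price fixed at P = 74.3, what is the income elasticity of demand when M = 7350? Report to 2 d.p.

1.66

For a multiplicative demand Q = A·P^α·M^β, the income elasticity is β everywhere.
Here β = 1.66, so η = 1.66.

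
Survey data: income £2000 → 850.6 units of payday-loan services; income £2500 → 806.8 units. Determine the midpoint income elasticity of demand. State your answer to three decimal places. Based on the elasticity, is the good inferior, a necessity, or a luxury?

ΔQ = 806.8 − 850.6 = -43.8; midpoint Q̄ = (850.6 + 806.8)/2 = 828.7.
ΔI = 2500 − 2000 = 500; midpoint Ī = (2000 + 2500)/2 = 2250.
η = (ΔQ/Q̄) ÷ (ΔI/Ī) = (-43.8/828.7) ÷ (500/2250) = -0.238.
η < 0 ⇒ inferior good.

-0.238 (inferior good)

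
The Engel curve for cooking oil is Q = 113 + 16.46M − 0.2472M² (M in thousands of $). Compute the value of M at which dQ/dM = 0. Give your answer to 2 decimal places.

33.29

dQ/dM = 16.46 − 0.4944M.
The good is inferior where dQ/dM < 0. Setting dQ/dM = 0 gives M = 16.46 / 0.4944 = 33.29.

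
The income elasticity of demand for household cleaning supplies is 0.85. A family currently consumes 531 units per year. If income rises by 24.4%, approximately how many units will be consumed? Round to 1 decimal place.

641.1

%ΔQ ≈ η × %ΔI = 0.85 × 24.4% = 20.74%.
New Q ≈ 531 × (1 + 0.2074) = 641.1.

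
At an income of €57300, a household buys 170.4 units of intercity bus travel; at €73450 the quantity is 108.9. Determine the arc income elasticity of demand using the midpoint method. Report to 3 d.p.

-1.783

ΔQ = 108.9 − 170.4 = -61.5; midpoint Q̄ = (170.4 + 108.9)/2 = 139.65.
ΔI = 73450 − 57300 = 16150; midpoint Ī = (57300 + 73450)/2 = 65375.
η = (ΔQ/Q̄) ÷ (ΔI/Ī) = (-61.5/139.65) ÷ (16150/65375) = -1.783.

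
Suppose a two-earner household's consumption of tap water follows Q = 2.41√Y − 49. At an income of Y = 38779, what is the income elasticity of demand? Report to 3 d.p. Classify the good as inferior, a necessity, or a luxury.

At Y = 38779: Q = 425.586.
dQ/dY = 2.41/(2√Y) = 0.00611912 at this income.
η = (dQ/dY)·(Y/Q) = 0.00611912 × (38779/425.586) = 0.558.
Since 0 < η < 1, the good is a necessity.

0.558 (necessity)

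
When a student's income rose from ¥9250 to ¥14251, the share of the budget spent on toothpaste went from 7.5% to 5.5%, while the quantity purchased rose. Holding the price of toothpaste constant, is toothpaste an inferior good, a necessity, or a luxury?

necessity

Quantity rises but the budget share falls as income rises, so 0 < η < 1.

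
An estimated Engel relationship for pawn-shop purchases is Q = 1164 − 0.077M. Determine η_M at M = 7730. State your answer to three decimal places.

-1.046

At M = 7730: Q = 568.790.
dQ/dM = −0.077.
η = (dQ/dM)·(M/Q) = -0.077 × (7730/568.790) = -1.046.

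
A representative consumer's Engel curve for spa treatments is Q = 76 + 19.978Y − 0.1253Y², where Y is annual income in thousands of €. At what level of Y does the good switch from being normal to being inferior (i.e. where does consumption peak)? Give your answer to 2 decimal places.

dQ/dY = 19.978 − 0.2506Y.
The good is inferior where dQ/dY < 0. Setting dQ/dY = 0 gives Y = 19.978 / 0.2506 = 79.72.

79.72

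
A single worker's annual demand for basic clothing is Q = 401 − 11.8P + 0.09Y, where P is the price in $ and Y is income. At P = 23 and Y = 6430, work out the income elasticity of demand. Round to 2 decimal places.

0.82

At P = 23, Y = 6430: Q = 708.300.
Holding P constant, ∂Q/∂Y = 0.09.
η_Y = (∂Q/∂Y)·(Y/Q) = 0.09 × (6430/708.300) = 0.82.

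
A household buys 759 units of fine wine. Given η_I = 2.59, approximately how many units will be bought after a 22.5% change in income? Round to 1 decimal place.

%ΔQ ≈ η × %ΔI = 2.59 × 22.5% = 58.275%.
New Q ≈ 759 × (1 + 0.58275) = 1201.3.

1201.3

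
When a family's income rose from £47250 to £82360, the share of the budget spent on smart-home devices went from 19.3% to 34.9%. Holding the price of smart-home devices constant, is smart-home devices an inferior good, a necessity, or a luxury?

The budget share rises as income rises, so η > 1.

luxury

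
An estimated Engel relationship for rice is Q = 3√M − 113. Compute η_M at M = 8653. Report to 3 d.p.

0.840

At M = 8653: Q = 166.065.
dQ/dM = 3/(2√M) = 0.0161253 at this income.
η = (dQ/dM)·(M/Q) = 0.0161253 × (8653/166.065) = 0.840.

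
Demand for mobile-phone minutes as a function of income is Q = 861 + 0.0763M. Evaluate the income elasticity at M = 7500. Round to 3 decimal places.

0.399

At M = 7500: Q = 1433.250.
dQ/dM = 0.0763.
η = (dQ/dM)·(M/Q) = 0.0763 × (7500/1433.250) = 0.399.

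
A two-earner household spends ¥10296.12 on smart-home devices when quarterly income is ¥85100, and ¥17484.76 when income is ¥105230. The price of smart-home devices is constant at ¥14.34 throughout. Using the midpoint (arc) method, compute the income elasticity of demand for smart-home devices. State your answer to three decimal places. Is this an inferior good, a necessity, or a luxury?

2.447 (luxury)

With a constant price, Q₁ = 10296.12/14.34 = 718.000 and Q₂ = 17484.76/14.34 = 1219.300 (equivalently, work directly with expenditure since P cancels).
Midpoint %ΔQ = (17484.76 − 10296.12)/13890.44 = 0.51752; midpoint %ΔI = (105230 − 85100)/95165 = 0.21153.
η = 0.51752 / 0.21153 = 2.447.
η > 1 ⇒ luxury.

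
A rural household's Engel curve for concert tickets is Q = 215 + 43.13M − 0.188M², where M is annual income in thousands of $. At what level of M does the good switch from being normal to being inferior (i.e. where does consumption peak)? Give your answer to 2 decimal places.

dQ/dM = 43.13 − 0.376M.
The good is inferior where dQ/dM < 0. Setting dQ/dM = 0 gives M = 43.13 / 0.376 = 114.71.

114.71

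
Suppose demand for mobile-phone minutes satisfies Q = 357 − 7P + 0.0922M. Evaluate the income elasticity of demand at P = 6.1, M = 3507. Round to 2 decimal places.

0.51

At P = 6.1, M = 3507: Q = 637.645.
Holding P constant, ∂Q/∂M = 0.0922.
η_M = (∂Q/∂M)·(M/Q) = 0.0922 × (3507/637.645) = 0.51.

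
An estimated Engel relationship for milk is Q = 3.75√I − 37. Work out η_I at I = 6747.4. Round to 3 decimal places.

0.568

At I = 6747.4: Q = 271.035.
dQ/dI = 3.75/(2√I) = 0.0228262 at this income.
η = (dQ/dI)·(I/Q) = 0.0228262 × (6747.4/271.035) = 0.568.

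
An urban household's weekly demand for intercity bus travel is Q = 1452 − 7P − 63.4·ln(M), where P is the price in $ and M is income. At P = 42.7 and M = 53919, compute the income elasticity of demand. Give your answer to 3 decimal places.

At P = 42.7, M = 53919: Q = 462.342.
Holding P constant, ∂Q/∂M = -63.4/M = -0.00117584.
η_M = (∂Q/∂M)·(M/Q) = -0.00117584 × (53919/462.342) = -0.137.

-0.137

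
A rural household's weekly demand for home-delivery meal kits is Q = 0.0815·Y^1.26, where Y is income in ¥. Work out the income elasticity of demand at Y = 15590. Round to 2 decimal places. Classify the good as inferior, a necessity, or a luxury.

For Q = A·Y^β the income elasticity is constant and equal to β.
Here β = 1.26, so η = 1.26.
Since η > 1, the good is a luxury.

1.26 (luxury)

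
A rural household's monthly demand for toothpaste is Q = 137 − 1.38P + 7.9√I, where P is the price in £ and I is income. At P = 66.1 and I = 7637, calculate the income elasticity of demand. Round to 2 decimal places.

0.47

At P = 66.1, I = 7637: Q = 736.162.
Holding P constant, ∂Q/∂I = 7.9/(2√I) = 0.0451997.
η_I = (∂Q/∂I)·(I/Q) = 0.0451997 × (7637/736.162) = 0.47.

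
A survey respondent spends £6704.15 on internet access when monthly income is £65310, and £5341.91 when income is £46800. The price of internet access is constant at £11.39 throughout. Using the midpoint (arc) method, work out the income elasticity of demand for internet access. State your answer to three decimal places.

With a constant price, Q₁ = 6704.15/11.39 = 588.600 and Q₂ = 5341.91/11.39 = 469.000 (equivalently, work directly with expenditure since P cancels).
Midpoint %ΔQ = (5341.91 − 6704.15)/6023.03 = -0.22617; midpoint %ΔI = (46800 − 65310)/56055 = -0.33021.
η = -0.22617 / -0.33021 = 0.685.

0.685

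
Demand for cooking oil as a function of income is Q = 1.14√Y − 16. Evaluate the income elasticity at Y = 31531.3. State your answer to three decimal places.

At Y = 31531.3: Q = 186.430.
dQ/dY = 1.14/(2√Y) = 0.00320999 at this income.
η = (dQ/dY)·(Y/Q) = 0.00320999 × (31531.3/186.430) = 0.543.

0.543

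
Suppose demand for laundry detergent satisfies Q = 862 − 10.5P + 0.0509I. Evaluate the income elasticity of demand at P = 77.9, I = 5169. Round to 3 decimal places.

0.857

At P = 77.9, I = 5169: Q = 307.152.
Holding P constant, ∂Q/∂I = 0.0509.
η_I = (∂Q/∂I)·(I/Q) = 0.0509 × (5169/307.152) = 0.857.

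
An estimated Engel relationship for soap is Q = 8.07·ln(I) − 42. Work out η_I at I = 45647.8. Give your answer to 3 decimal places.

0.181

At I = 45647.8: Q = 44.581.
dQ/dI = 8.07/I = 0.000176788 at this income.
η = (dQ/dI)·(I/Q) = 0.000176788 × (45647.8/44.581) = 0.181.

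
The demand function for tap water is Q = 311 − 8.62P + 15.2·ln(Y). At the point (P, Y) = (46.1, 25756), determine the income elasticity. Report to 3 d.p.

At P = 46.1, Y = 25756: Q = 67.996.
Holding P constant, ∂Q/∂Y = 15.2/Y = 0.000590154.
η_Y = (∂Q/∂Y)·(Y/Q) = 0.000590154 × (25756/67.996) = 0.224.

0.224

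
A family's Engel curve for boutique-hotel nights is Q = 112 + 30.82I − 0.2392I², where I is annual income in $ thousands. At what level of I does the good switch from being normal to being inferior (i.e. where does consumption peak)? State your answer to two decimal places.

dQ/dI = 30.82 − 0.4784I.
The good is inferior where dQ/dI < 0. Setting dQ/dI = 0 gives I = 30.82 / 0.4784 = 64.42.

64.42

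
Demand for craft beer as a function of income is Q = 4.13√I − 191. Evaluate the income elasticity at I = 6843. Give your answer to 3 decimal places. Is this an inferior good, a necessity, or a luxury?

1.134 (luxury)

At I = 6843: Q = 150.644.
dQ/dI = 4.13/(2√I) = 0.024963 at this income.
η = (dQ/dI)·(I/Q) = 0.024963 × (6843/150.644) = 1.134.
Since η > 1, the good is a luxury.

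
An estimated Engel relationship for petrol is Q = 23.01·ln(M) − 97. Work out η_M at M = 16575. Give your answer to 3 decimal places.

0.182

At M = 16575: Q = 126.557.
dQ/dM = 23.01/M = 0.00138824 at this income.
η = (dQ/dM)·(M/Q) = 0.00138824 × (16575/126.557) = 0.182.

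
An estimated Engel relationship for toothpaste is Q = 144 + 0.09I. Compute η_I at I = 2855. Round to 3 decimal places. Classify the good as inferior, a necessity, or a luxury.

0.641 (necessity)

At I = 2855: Q = 400.950.
dQ/dI = 0.09.
η = (dQ/dI)·(I/Q) = 0.09 × (2855/400.950) = 0.641.
Since 0 < η < 1, the good is a necessity.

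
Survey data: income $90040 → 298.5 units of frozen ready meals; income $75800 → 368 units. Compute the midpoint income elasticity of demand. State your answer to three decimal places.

ΔQ = 368 − 298.5 = 69.5; midpoint Q̄ = (298.5 + 368)/2 = 333.25.
ΔI = 75800 − 90040 = -14240; midpoint Ī = (90040 + 75800)/2 = 82920.
η = (ΔQ/Q̄) ÷ (ΔI/Ī) = (69.5/333.25) ÷ (-14240/82920) = -1.214.

-1.214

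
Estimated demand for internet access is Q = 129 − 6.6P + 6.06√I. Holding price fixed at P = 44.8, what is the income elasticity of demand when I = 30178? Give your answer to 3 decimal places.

0.594

At P = 44.8, I = 30178: Q = 886.052.
Holding P constant, ∂Q/∂I = 6.06/(2√I) = 0.017442.
η_I = (∂Q/∂I)·(I/Q) = 0.017442 × (30178/886.052) = 0.594.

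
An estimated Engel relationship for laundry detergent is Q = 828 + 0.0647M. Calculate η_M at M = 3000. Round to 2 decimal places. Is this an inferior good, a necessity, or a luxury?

At M = 3000: Q = 1022.100.
dQ/dM = 0.0647.
η = (dQ/dM)·(M/Q) = 0.0647 × (3000/1022.100) = 0.19.
Since 0 < η < 1, the good is a necessity.

0.19 (necessity)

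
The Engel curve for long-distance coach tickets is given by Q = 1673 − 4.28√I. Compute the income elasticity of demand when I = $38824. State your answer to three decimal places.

At I = 38824: Q = 829.677.
dQ/dI = -4.28/(2√I) = -0.0108608 at this income.
η = (dQ/dI)·(I/Q) = -0.0108608 × (38824/829.677) = -0.508.

-0.508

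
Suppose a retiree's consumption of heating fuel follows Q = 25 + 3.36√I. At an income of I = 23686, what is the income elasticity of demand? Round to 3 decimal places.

0.477

At I = 23686: Q = 542.113.
dQ/dI = 3.36/(2√I) = 0.010916 at this income.
η = (dQ/dI)·(I/Q) = 0.010916 × (23686/542.113) = 0.477.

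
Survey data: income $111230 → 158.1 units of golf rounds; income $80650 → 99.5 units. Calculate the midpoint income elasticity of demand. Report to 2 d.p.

1.43

ΔQ = 99.5 − 158.1 = -58.6; midpoint Q̄ = (158.1 + 99.5)/2 = 128.8.
ΔI = 80650 − 111230 = -30580; midpoint Ī = (111230 + 80650)/2 = 95940.
η = (ΔQ/Q̄) ÷ (ΔI/Ī) = (-58.6/128.8) ÷ (-30580/95940) = 1.43.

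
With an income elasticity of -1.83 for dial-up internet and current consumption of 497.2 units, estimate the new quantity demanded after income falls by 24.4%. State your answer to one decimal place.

%ΔQ ≈ η × %ΔI = -1.83 × (-24.4%) = 44.652%.
New Q ≈ 497.2 × (1 + 0.44652) = 719.2.

719.2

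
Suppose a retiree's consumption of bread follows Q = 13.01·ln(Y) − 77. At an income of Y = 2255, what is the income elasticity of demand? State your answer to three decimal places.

0.555

At Y = 2255: Q = 23.449.
dQ/dY = 13.01/Y = 0.0057694 at this income.
η = (dQ/dY)·(Y/Q) = 0.0057694 × (2255/23.449) = 0.555.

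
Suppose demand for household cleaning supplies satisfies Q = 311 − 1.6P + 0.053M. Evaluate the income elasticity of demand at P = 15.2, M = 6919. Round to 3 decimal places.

At P = 15.2, M = 6919: Q = 653.387.
Holding P constant, ∂Q/∂M = 0.053.
η_M = (∂Q/∂M)·(M/Q) = 0.053 × (6919/653.387) = 0.561.

0.561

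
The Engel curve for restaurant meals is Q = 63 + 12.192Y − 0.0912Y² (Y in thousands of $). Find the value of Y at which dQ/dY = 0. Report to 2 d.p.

66.84

dQ/dY = 12.192 − 0.1824Y.
The good is inferior where dQ/dY < 0. Setting dQ/dY = 0 gives Y = 12.192 / 0.1824 = 66.84.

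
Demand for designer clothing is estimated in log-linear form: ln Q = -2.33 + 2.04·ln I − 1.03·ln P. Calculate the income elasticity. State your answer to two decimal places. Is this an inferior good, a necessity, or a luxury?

2.04 (luxury)

In a log-linear demand, the coefficient on ln I is the income elasticity.
So η = 2.04.
η > 1 ⇒ luxury.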